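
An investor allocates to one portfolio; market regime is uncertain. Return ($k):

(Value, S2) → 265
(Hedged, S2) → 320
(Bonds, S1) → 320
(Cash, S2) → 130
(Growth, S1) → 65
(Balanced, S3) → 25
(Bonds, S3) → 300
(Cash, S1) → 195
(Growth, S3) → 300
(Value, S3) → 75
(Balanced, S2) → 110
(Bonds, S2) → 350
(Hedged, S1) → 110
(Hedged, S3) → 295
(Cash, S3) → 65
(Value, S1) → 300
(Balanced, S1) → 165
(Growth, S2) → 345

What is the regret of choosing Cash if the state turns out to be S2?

220

Best payoff under S2 is 350.
Regret = 350 − 130 = 220.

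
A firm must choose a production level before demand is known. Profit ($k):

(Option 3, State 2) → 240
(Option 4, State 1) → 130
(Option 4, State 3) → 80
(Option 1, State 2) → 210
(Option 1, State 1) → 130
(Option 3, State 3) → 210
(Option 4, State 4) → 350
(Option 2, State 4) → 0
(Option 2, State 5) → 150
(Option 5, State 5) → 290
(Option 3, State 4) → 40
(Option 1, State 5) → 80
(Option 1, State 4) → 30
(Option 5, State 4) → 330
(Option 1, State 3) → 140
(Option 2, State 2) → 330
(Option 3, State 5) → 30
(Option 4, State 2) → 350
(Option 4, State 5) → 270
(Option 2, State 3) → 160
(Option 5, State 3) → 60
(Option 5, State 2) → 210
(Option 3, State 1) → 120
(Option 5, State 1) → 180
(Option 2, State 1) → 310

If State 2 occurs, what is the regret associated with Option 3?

Best payoff under State 2 is 350.
Regret = 350 − 240 = 110.

110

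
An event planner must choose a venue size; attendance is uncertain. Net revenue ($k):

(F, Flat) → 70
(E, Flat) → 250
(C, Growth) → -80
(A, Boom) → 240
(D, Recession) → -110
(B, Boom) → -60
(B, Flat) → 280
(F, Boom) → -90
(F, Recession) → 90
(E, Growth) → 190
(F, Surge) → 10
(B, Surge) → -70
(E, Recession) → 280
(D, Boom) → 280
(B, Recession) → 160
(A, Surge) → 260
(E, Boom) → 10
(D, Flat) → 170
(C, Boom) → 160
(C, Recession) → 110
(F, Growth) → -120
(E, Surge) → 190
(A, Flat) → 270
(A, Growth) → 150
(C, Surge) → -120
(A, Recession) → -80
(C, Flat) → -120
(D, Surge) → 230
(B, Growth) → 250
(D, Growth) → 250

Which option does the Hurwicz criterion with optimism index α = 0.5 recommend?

A: 0.5·270 + 0.5·(-80) = 95
B: 0.5·280 + 0.5·(-70) = 105
C: 0.5·160 + 0.5·(-120) = 20
D: 0.5·280 + 0.5·(-110) = 85
E: 0.5·280 + 0.5·10 = 145
F: 0.5·90 + 0.5·(-120) = -15
Highest Hurwicz score = 145 → E.

E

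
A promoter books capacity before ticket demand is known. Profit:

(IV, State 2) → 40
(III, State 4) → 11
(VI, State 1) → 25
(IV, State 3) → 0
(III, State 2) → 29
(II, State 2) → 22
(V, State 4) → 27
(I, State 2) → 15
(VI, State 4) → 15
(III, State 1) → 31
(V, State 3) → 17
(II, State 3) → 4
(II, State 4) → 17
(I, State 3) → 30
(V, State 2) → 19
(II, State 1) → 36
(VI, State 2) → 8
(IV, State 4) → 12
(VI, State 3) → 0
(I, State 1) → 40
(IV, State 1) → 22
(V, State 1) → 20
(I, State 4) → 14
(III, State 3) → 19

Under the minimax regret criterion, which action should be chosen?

III

Column bests: State 1=40, State 2=40, State 3=30, State 4=27.
I regrets: 0, 25, 0, 13 → max 25
II regrets: 4, 18, 26, 10 → max 26
III regrets: 9, 11, 11, 16 → max 16
IV regrets: 18, 0, 30, 15 → max 30
V regrets: 20, 21, 13, 0 → max 21
VI regrets: 15, 32, 30, 12 → max 32
Smallest max regret = 16 → III.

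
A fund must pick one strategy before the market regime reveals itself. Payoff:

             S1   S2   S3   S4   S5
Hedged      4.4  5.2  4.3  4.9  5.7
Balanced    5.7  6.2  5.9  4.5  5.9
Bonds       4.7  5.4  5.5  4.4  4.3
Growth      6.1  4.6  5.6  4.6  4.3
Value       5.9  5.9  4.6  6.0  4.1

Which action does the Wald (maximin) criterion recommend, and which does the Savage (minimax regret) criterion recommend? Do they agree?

Row minima: Hedged=4.3, Balanced=4.5, Bonds=4.3, Growth=4.3, Value=4.1
Best worst-case = 4.5 → Balanced.
Column bests: S1=6.1, S2=6.2, S3=5.9, S4=6.0, S5=5.9.
Hedged regrets: 1.7, 1.0, 1.6, 1.1, 0.2 → max 1.7
Balanced regrets: 0.4, 0.0, 0.0, 1.5, 0.0 → max 1.5
Bonds regrets: 1.4, 0.8, 0.4, 1.6, 1.6 → max 1.6
Growth regrets: 0.0, 1.6, 0.3, 1.4, 1.6 → max 1.6
Value regrets: 0.2, 0.3, 1.3, 0.0, 1.8 → max 1.8
Smallest max regret = 1.5 → Balanced.

maximin → Balanced; minimax regret → Balanced (agree)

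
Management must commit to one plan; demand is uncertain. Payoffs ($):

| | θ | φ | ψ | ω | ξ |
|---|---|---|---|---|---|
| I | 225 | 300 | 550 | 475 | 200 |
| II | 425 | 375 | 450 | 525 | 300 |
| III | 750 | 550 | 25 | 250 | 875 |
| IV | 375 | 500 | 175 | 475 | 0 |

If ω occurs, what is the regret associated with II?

Best payoff under ω is 525.
Regret = 525 − 525 = 0.

0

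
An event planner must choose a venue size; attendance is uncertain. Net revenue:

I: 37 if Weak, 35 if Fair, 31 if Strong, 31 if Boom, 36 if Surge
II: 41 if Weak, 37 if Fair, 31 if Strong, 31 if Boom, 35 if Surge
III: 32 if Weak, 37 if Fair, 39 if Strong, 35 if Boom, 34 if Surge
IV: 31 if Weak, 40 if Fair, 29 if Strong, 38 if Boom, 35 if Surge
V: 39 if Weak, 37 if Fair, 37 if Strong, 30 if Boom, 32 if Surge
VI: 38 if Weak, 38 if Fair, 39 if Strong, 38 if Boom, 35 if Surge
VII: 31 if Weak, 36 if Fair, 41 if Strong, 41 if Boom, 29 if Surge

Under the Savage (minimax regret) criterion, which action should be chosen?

VI

Column bests: Weak=41, Fair=40, Strong=41, Boom=41, Surge=36.
I regrets: 4, 5, 10, 10, 0 → max 10
II regrets: 0, 3, 10, 10, 1 → max 10
III regrets: 9, 3, 2, 6, 2 → max 9
IV regrets: 10, 0, 12, 3, 1 → max 12
V regrets: 2, 3, 4, 11, 4 → max 11
VI regrets: 3, 2, 2, 3, 1 → max 3
VII regrets: 10, 4, 0, 0, 7 → max 10
Smallest max regret = 3 → VI.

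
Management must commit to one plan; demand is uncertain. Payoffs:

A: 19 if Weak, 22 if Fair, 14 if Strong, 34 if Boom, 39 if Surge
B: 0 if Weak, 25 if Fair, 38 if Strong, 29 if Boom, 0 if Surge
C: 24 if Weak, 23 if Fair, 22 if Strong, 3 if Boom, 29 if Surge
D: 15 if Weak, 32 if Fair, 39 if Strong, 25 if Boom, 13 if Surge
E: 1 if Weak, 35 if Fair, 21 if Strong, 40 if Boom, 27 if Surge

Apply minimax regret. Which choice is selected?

E

Column bests: Weak=24, Fair=35, Strong=39, Boom=40, Surge=39.
A regrets: 5, 13, 25, 6, 0 → max 25
B regrets: 24, 10, 1, 11, 39 → max 39
C regrets: 0, 12, 17, 37, 10 → max 37
D regrets: 9, 3, 0, 15, 26 → max 26
E regrets: 23, 0, 18, 0, 12 → max 23
Smallest max regret = 23 → E.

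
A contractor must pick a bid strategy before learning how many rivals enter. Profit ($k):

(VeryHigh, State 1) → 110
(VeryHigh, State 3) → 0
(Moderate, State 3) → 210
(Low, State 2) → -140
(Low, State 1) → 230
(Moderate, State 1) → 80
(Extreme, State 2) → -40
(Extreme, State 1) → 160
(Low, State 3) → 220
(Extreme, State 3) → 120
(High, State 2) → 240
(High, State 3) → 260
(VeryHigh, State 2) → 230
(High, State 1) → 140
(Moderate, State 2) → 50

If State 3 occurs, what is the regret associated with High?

0

Best payoff under State 3 is 260.
Regret = 260 − 260 = 0.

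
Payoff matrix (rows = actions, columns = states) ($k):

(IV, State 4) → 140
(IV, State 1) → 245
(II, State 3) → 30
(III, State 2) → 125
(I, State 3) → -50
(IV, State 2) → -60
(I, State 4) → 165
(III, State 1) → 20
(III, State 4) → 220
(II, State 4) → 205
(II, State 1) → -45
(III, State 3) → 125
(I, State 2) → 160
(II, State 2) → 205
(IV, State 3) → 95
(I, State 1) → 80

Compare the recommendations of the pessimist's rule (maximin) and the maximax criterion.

Row minima: I=-50, II=-45, III=20, IV=-60
Best worst-case = 20 → III.
Row maxima: I=165, II=205, III=220, IV=245
Best best-case = 245 → IV.

maximin → III; maximax → IV (disagree)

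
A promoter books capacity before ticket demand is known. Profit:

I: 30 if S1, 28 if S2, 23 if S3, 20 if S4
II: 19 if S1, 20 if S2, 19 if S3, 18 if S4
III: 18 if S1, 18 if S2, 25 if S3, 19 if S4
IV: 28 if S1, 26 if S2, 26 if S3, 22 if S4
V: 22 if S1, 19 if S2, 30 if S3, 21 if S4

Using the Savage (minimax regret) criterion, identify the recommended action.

Column bests: S1=30, S2=28, S3=30, S4=22.
I regrets: 0, 0, 7, 2 → max 7
II regrets: 11, 8, 11, 4 → max 11
III regrets: 12, 10, 5, 3 → max 12
IV regrets: 2, 2, 4, 0 → max 4
V regrets: 8, 9, 0, 1 → max 9
Smallest max regret = 4 → IV.

IV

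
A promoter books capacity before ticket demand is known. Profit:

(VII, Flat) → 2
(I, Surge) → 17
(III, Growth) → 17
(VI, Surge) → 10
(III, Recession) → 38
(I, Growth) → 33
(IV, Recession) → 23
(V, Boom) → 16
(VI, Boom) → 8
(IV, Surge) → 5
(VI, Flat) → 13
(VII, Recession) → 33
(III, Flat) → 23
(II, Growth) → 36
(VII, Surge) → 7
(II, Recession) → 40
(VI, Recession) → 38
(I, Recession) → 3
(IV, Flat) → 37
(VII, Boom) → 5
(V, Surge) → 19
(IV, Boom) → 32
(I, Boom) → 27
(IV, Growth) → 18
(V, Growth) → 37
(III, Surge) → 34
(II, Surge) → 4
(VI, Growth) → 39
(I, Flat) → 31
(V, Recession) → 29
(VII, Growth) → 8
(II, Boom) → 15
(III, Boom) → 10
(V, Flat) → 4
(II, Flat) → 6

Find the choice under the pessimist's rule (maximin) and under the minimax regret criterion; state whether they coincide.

maximin → III; minimax regret → III (agree)

Row minima: I=3, II=4, III=10, IV=5, V=4, VI=8, VII=2
Best worst-case = 10 → III.
Column bests: Recession=40, Flat=37, Growth=39, Boom=32, Surge=34.
I regrets: 37, 6, 6, 5, 17 → max 37
II regrets: 0, 31, 3, 17, 30 → max 31
III regrets: 2, 14, 22, 22, 0 → max 22
IV regrets: 17, 0, 21, 0, 29 → max 29
V regrets: 11, 33, 2, 16, 15 → max 33
VI regrets: 2, 24, 0, 24, 24 → max 24
VII regrets: 7, 35, 31, 27, 27 → max 35
Smallest max regret = 22 → III.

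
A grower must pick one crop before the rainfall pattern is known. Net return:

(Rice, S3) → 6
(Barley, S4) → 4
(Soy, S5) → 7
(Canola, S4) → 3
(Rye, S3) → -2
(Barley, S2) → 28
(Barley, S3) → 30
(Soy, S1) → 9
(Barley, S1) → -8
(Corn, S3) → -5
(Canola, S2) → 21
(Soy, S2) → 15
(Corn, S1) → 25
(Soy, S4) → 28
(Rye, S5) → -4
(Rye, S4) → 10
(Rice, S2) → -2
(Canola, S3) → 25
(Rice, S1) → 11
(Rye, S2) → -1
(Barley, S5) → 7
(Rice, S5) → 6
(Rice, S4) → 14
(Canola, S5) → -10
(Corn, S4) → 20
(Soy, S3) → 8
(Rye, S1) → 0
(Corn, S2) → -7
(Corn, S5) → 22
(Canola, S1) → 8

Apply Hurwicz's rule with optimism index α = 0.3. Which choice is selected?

Soy: 0.3·28 + 0.7·7 = 13.3
Rye: 0.3·10 + 0.7·(-4) = 0.2
Corn: 0.3·25 + 0.7·(-7) = 2.6
Canola: 0.3·25 + 0.7·(-10) = 0.5
Barley: 0.3·30 + 0.7·(-8) = 3.4
Rice: 0.3·14 + 0.7·(-2) = 2.8
Highest Hurwicz score = 13.3 → Soy.

Soy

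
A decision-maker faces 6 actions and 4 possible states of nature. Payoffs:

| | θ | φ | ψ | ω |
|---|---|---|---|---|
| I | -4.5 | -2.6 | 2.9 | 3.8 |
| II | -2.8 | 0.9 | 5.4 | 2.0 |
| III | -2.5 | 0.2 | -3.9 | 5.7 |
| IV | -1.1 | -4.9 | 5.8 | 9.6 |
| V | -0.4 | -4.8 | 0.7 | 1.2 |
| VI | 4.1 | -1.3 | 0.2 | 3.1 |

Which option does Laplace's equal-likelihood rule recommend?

IV

Row averages: I=-0.1, II=1.375, III=-0.125, IV=2.35, V=-0.825, VI=1.525
Highest average = 2.35 → IV.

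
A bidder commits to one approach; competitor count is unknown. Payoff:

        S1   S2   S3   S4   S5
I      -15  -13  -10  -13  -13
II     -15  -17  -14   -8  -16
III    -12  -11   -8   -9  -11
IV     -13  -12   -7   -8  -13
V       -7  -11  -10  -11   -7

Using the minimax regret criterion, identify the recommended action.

V

Column bests: S1=-7, S2=-11, S3=-7, S4=-8, S5=-7.
I regrets: 8, 2, 3, 5, 6 → max 8
II regrets: 8, 6, 7, 0, 9 → max 9
III regrets: 5, 0, 1, 1, 4 → max 5
IV regrets: 6, 1, 0, 0, 6 → max 6
V regrets: 0, 0, 3, 3, 0 → max 3
Smallest max regret = 3 → V.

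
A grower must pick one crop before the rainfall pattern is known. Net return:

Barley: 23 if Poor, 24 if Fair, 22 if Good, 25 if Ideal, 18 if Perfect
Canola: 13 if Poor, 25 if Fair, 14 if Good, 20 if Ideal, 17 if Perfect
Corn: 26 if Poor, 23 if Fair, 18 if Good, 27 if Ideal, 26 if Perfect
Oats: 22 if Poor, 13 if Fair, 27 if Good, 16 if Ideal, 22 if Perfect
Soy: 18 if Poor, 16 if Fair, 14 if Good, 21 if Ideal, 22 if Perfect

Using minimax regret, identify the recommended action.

Barley

Column bests: Poor=26, Fair=25, Good=27, Ideal=27, Perfect=26.
Barley regrets: 3, 1, 5, 2, 8 → max 8
Canola regrets: 13, 0, 13, 7, 9 → max 13
Corn regrets: 0, 2, 9, 0, 0 → max 9
Oats regrets: 4, 12, 0, 11, 4 → max 12
Soy regrets: 8, 9, 13, 6, 4 → max 13
Smallest max regret = 8 → Barley.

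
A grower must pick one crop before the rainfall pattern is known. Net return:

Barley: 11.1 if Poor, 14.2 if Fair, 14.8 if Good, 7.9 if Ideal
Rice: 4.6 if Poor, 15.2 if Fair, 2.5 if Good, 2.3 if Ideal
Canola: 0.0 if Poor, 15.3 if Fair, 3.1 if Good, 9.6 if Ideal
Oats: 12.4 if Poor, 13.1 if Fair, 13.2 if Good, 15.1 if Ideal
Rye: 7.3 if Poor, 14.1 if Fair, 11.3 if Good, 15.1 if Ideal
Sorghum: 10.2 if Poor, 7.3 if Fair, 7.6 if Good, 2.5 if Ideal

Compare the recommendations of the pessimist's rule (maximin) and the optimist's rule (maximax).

maximin → Oats; maximax → Canola (disagree)

Row minima: Barley=7.9, Rice=2.3, Canola=0.0, Oats=12.4, Rye=7.3, Sorghum=2.5
Best worst-case = 12.4 → Oats.
Row maxima: Barley=14.8, Rice=15.2, Canola=15.3, Oats=15.1, Rye=15.1, Sorghum=10.2
Best best-case = 15.3 → Canola.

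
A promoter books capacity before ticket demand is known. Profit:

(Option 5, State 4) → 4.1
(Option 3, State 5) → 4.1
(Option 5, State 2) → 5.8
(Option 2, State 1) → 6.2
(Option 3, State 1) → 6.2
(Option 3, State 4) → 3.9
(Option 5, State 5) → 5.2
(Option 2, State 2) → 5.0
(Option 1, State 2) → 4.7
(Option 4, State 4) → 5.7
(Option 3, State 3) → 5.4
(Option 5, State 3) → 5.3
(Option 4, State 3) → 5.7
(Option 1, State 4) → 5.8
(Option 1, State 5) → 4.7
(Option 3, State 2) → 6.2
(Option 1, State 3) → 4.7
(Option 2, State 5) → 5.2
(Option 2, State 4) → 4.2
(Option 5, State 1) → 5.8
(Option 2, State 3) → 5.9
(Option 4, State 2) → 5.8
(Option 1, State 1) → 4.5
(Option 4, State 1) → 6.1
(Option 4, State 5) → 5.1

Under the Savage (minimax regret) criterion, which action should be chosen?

Column bests: State 1=6.2, State 2=6.2, State 3=5.9, State 4=5.8, State 5=5.2.
Option 1 regrets: 1.7, 1.5, 1.2, 0.0, 0.5 → max 1.7
Option 2 regrets: 0.0, 1.2, 0.0, 1.6, 0.0 → max 1.6
Option 3 regrets: 0.0, 0.0, 0.5, 1.9, 1.1 → max 1.9
Option 4 regrets: 0.1, 0.4, 0.2, 0.1, 0.1 → max 0.4
Option 5 regrets: 0.4, 0.4, 0.6, 1.7, 0.0 → max 1.7
Smallest max regret = 0.4 → Option 4.

Option 4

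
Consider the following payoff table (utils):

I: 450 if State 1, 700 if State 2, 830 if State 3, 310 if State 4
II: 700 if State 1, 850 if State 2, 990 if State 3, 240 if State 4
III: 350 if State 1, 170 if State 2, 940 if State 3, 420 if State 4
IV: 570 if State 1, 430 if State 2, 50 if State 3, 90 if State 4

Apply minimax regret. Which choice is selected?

Column bests: State 1=700, State 2=850, State 3=990, State 4=420.
I regrets: 250, 150, 160, 110 → max 250
II regrets: 0, 0, 0, 180 → max 180
III regrets: 350, 680, 50, 0 → max 680
IV regrets: 130, 420, 940, 330 → max 940
Smallest max regret = 180 → II.

II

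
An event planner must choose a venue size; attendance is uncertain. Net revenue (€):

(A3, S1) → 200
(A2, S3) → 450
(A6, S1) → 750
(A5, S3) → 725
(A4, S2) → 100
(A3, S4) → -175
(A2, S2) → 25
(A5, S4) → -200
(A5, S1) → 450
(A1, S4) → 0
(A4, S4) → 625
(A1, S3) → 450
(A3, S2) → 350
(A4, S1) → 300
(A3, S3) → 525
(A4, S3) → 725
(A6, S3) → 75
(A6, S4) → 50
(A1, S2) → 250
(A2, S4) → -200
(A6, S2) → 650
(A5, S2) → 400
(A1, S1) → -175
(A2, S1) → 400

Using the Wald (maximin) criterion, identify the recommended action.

Row minima: A1=-175, A2=-200, A3=-175, A4=100, A5=-200, A6=50
Best worst-case = 100 → A4.

A4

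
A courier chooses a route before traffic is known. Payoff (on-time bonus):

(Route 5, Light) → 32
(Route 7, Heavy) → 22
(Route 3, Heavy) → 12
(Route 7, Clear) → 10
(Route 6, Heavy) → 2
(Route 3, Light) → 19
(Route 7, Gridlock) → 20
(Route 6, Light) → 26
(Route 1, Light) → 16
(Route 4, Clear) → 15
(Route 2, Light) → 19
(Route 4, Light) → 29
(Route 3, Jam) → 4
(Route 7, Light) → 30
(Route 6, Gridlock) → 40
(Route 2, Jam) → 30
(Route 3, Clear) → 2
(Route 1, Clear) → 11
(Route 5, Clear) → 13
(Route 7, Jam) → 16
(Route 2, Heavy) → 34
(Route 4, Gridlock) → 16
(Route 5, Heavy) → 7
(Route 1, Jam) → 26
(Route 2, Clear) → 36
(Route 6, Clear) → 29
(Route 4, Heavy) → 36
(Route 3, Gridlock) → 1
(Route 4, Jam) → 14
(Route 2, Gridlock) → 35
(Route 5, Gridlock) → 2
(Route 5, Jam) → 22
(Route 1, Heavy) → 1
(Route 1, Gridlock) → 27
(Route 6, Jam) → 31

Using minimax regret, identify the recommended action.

Route 2

Column bests: Clear=36, Light=32, Heavy=36, Jam=31, Gridlock=40.
Route 1 regrets: 25, 16, 35, 5, 13 → max 35
Route 2 regrets: 0, 13, 2, 1, 5 → max 13
Route 3 regrets: 34, 13, 24, 27, 39 → max 39
Route 4 regrets: 21, 3, 0, 17, 24 → max 24
Route 5 regrets: 23, 0, 29, 9, 38 → max 38
Route 6 regrets: 7, 6, 34, 0, 0 → max 34
Route 7 regrets: 26, 2, 14, 15, 20 → max 26
Smallest max regret = 13 → Route 2.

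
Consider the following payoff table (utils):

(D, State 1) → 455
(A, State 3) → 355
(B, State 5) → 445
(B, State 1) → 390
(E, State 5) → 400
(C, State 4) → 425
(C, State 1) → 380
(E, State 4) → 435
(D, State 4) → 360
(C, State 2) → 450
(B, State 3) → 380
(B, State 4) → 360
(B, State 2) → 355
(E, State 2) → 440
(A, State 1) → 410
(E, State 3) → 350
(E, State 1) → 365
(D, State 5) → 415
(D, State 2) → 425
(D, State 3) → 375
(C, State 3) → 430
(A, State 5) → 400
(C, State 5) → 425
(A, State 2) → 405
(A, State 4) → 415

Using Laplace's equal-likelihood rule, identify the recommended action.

Row averages: A=397, B=386, C=422, D=406, E=398
Highest average = 422 → C.

C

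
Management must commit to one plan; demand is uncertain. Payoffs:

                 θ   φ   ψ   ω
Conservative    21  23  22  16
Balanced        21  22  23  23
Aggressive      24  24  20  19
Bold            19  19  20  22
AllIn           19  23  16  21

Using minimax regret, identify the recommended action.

Balanced

Column bests: θ=24, φ=24, ψ=23, ω=23.
Conservative regrets: 3, 1, 1, 7 → max 7
Balanced regrets: 3, 2, 0, 0 → max 3
Aggressive regrets: 0, 0, 3, 4 → max 4
Bold regrets: 5, 5, 3, 1 → max 5
AllIn regrets: 5, 1, 7, 2 → max 7
Smallest max regret = 3 → Balanced.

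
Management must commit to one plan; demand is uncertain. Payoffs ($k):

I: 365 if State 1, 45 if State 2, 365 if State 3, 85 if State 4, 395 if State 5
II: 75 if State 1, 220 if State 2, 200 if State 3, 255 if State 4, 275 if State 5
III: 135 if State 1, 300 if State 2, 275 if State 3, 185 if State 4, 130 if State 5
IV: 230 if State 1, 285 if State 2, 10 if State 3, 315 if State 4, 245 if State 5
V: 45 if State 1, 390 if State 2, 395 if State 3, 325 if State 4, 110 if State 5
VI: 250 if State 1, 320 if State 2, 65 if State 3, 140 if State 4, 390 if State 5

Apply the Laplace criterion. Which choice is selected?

V

Row averages: I=251, II=205, III=205, IV=217, V=253, VI=233
Highest average = 253 → V.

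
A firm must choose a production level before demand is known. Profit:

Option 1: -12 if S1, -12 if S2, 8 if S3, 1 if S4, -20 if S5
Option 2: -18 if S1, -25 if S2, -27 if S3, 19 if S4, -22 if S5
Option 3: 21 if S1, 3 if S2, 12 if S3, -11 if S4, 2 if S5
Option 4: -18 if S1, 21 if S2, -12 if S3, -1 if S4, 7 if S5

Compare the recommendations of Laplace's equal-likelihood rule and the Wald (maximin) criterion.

Row averages: Option 1=-7, Option 2=-14.6, Option 3=5.4, Option 4=-0.6
Highest average = 5.4 → Option 3.
Row minima: Option 1=-20, Option 2=-27, Option 3=-11, Option 4=-18
Best worst-case = -11 → Option 3.

laplace → Option 3; maximin → Option 3 (agree)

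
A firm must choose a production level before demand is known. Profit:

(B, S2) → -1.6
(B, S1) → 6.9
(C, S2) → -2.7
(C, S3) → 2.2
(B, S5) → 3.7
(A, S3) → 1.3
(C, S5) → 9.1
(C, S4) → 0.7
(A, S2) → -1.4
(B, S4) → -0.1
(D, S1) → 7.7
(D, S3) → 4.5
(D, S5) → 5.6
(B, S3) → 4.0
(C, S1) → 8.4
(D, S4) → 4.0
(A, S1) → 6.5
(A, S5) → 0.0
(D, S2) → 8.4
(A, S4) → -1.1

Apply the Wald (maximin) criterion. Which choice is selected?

D

Row minima: A=-1.4, B=-1.6, C=-2.7, D=4.0
Best worst-case = 4.0 → D.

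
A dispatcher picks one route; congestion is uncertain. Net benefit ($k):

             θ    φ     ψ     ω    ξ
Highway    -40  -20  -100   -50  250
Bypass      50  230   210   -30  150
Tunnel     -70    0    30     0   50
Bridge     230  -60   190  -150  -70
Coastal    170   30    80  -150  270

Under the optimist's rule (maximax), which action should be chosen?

Row maxima: Highway=250, Bypass=230, Tunnel=50, Bridge=230, Coastal=270
Best best-case = 270 → Coastal.

Coastal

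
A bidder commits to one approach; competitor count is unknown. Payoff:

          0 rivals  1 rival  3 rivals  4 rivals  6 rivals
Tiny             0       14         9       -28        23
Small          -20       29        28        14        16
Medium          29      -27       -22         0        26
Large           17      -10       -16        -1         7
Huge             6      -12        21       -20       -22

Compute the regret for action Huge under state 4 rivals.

Best payoff under 4 rivals is 14.
Regret = 14 − (-20) = 34.

34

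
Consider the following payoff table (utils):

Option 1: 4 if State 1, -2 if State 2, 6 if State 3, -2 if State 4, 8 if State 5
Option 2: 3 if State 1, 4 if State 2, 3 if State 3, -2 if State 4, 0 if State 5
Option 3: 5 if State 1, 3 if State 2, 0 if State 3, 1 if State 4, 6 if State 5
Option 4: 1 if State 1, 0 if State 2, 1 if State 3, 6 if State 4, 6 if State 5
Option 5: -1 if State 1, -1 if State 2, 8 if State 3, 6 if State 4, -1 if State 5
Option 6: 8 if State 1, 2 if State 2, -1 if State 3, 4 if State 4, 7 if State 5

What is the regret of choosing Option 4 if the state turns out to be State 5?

2

Best payoff under State 5 is 8.
Regret = 8 − 6 = 2.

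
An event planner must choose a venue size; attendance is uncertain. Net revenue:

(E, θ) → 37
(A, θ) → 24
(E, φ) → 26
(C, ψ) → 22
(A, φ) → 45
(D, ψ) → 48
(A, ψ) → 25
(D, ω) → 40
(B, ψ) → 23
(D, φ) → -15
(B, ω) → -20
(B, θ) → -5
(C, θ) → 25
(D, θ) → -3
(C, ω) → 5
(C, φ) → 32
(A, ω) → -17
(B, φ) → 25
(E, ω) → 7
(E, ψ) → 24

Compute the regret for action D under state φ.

60

Best payoff under φ is 45.
Regret = 45 − (-15) = 60.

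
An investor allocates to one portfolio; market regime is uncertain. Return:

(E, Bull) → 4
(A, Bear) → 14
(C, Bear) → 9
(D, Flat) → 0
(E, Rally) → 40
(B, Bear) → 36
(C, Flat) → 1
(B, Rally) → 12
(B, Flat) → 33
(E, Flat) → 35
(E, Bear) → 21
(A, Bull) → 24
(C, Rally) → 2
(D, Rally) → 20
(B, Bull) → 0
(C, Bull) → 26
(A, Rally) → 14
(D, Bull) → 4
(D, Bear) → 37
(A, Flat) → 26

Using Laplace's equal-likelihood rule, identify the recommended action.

E

Row averages: A=19.5, B=20.25, C=9.5, D=15.25, E=25
Highest average = 25 → E.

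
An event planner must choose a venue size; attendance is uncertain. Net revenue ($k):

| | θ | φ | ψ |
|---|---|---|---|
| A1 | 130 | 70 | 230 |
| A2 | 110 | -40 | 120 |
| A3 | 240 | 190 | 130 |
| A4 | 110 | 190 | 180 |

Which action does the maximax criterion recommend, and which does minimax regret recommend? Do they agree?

maximax → A3; minimax regret → A3 (agree)

Row maxima: A1=230, A2=120, A3=240, A4=190
Best best-case = 240 → A3.
Column bests: θ=240, φ=190, ψ=230.
A1 regrets: 110, 120, 0 → max 120
A2 regrets: 130, 230, 110 → max 230
A3 regrets: 0, 0, 100 → max 100
A4 regrets: 130, 0, 50 → max 130
Smallest max regret = 100 → A3.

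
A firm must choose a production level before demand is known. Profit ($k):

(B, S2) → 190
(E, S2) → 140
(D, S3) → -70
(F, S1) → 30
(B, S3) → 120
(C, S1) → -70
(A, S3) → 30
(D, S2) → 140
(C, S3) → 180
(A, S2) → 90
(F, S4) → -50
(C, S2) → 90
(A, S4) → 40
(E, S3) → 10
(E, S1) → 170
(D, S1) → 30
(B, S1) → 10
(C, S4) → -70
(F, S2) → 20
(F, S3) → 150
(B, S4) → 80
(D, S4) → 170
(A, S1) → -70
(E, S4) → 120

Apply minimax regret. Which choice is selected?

Column bests: S1=170, S2=190, S3=180, S4=170.
A regrets: 240, 100, 150, 130 → max 240
B regrets: 160, 0, 60, 90 → max 160
C regrets: 240, 100, 0, 240 → max 240
D regrets: 140, 50, 250, 0 → max 250
E regrets: 0, 50, 170, 50 → max 170
F regrets: 140, 170, 30, 220 → max 220
Smallest max regret = 160 → B.

B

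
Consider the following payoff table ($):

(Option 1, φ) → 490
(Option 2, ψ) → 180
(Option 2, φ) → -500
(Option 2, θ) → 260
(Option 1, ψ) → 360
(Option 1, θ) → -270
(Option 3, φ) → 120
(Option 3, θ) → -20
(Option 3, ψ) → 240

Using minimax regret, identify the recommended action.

Column bests: θ=260, φ=490, ψ=360.
Option 1 regrets: 530, 0, 0 → max 530
Option 2 regrets: 0, 990, 180 → max 990
Option 3 regrets: 280, 370, 120 → max 370
Smallest max regret = 370 → Option 3.

Option 3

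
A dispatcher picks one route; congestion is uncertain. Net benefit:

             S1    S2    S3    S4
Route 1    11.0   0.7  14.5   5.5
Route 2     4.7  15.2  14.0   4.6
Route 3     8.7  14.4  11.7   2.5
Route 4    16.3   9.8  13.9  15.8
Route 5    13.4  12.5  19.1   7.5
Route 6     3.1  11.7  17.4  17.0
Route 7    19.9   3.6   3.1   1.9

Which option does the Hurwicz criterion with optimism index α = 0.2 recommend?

Route 4

Route 1: 0.2·14.5 + 0.8·0.7 = 3.46
Route 2: 0.2·15.2 + 0.8·4.6 = 6.72
Route 3: 0.2·14.4 + 0.8·2.5 = 4.88
Route 4: 0.2·16.3 + 0.8·9.8 = 11.1
Route 5: 0.2·19.1 + 0.8·7.5 = 9.82
Route 6: 0.2·17.4 + 0.8·3.1 = 5.96
Route 7: 0.2·19.9 + 0.8·1.9 = 5.5
Highest Hurwicz score = 11.1 → Route 4.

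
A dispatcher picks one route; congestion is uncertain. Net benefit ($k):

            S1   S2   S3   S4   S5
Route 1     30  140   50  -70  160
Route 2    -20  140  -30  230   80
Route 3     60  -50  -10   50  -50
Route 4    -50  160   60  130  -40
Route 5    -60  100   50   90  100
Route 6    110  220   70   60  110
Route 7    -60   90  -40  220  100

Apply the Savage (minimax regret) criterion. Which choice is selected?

Column bests: S1=110, S2=220, S3=70, S4=230, S5=160.
Route 1 regrets: 80, 80, 20, 300, 0 → max 300
Route 2 regrets: 130, 80, 100, 0, 80 → max 130
Route 3 regrets: 50, 270, 80, 180, 210 → max 270
Route 4 regrets: 160, 60, 10, 100, 200 → max 200
Route 5 regrets: 170, 120, 20, 140, 60 → max 170
Route 6 regrets: 0, 0, 0, 170, 50 → max 170
Route 7 regrets: 170, 130, 110, 10, 60 → max 170
Smallest max regret = 130 → Route 2.

Route 2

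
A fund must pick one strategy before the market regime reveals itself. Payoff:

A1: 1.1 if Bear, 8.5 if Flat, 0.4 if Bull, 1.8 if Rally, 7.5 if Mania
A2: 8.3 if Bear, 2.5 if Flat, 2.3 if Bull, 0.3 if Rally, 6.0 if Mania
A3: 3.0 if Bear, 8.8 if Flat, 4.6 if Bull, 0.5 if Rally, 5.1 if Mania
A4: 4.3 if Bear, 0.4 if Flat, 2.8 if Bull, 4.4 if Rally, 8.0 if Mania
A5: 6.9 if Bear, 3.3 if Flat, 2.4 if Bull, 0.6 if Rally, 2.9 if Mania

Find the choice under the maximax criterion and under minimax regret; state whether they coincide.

maximax → A3; minimax regret → A3 (agree)

Row maxima: A1=8.5, A2=8.3, A3=8.8, A4=8.0, A5=6.9
Best best-case = 8.8 → A3.
Column bests: Bear=8.3, Flat=8.8, Bull=4.6, Rally=4.4, Mania=8.0.
A1 regrets: 7.2, 0.3, 4.2, 2.6, 0.5 → max 7.2
A2 regrets: 0.0, 6.3, 2.3, 4.1, 2.0 → max 6.3
A3 regrets: 5.3, 0.0, 0.0, 3.9, 2.9 → max 5.3
A4 regrets: 4.0, 8.4, 1.8, 0.0, 0.0 → max 8.4
A5 regrets: 1.4, 5.5, 2.2, 3.8, 5.1 → max 5.5
Smallest max regret = 5.3 → A3.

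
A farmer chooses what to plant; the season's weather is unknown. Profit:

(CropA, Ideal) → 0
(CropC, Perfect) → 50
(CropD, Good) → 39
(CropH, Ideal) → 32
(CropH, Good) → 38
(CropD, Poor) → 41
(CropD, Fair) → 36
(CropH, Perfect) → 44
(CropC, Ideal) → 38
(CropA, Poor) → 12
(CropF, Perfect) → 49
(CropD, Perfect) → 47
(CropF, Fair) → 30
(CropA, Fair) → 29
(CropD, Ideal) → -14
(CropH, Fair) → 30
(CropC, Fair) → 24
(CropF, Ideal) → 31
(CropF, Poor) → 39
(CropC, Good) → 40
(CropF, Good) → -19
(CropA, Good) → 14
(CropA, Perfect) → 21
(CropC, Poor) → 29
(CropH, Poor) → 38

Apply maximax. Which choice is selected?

Row maxima: CropF=49, CropC=50, CropA=29, CropH=44, CropD=47
Best best-case = 50 → CropC.

CropC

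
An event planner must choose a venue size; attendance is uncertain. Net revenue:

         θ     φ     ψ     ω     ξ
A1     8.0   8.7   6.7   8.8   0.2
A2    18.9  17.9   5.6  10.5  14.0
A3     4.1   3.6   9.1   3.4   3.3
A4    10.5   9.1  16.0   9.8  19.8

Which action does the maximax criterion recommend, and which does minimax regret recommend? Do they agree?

maximax → A4; minimax regret → A4 (agree)

Row maxima: A1=8.8, A2=18.9, A3=9.1, A4=19.8
Best best-case = 19.8 → A4.
Column bests: θ=18.9, φ=17.9, ψ=16.0, ω=10.5, ξ=19.8.
A1 regrets: 10.9, 9.2, 9.3, 1.7, 19.6 → max 19.6
A2 regrets: 0.0, 0.0, 10.4, 0.0, 5.8 → max 10.4
A3 regrets: 14.8, 14.3, 6.9, 7.1, 16.5 → max 16.5
A4 regrets: 8.4, 8.8, 0.0, 0.7, 0.0 → max 8.8
Smallest max regret = 8.8 → A4.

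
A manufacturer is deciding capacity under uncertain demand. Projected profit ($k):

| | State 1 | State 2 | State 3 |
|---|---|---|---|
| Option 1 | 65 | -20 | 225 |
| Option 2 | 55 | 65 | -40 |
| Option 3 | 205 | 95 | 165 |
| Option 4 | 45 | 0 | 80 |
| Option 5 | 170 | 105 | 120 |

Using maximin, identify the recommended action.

Option 5

Row minima: Option 1=-20, Option 2=-40, Option 3=95, Option 4=0, Option 5=105
Best worst-case = 105 → Option 5.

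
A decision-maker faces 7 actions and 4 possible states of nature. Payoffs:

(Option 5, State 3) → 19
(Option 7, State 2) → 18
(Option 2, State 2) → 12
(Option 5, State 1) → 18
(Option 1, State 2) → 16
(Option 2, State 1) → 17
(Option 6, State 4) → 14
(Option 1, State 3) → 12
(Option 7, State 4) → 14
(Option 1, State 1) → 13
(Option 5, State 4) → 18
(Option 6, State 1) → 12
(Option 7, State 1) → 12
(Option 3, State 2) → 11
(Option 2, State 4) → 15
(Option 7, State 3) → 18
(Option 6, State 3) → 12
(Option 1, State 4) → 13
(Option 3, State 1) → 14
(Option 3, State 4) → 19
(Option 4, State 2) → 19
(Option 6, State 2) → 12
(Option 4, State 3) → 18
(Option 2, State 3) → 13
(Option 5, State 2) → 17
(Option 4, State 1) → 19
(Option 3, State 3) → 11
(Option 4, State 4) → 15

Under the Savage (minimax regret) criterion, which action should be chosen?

Option 5

Column bests: State 1=19, State 2=19, State 3=19, State 4=19.
Option 1 regrets: 6, 3, 7, 6 → max 7
Option 2 regrets: 2, 7, 6, 4 → max 7
Option 3 regrets: 5, 8, 8, 0 → max 8
Option 4 regrets: 0, 0, 1, 4 → max 4
Option 5 regrets: 1, 2, 0, 1 → max 2
Option 6 regrets: 7, 7, 7, 5 → max 7
Option 7 regrets: 7, 1, 1, 5 → max 7
Smallest max regret = 2 → Option 5.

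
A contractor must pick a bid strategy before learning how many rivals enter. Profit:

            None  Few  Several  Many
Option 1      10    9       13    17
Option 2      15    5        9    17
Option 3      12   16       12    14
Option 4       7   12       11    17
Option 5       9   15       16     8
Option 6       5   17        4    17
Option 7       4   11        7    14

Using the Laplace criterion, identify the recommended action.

Row averages: Option 1=12.25, Option 2=11.5, Option 3=13.5, Option 4=11.75, Option 5=12, Option 6=10.75, Option 7=9
Highest average = 13.5 → Option 3.

Option 3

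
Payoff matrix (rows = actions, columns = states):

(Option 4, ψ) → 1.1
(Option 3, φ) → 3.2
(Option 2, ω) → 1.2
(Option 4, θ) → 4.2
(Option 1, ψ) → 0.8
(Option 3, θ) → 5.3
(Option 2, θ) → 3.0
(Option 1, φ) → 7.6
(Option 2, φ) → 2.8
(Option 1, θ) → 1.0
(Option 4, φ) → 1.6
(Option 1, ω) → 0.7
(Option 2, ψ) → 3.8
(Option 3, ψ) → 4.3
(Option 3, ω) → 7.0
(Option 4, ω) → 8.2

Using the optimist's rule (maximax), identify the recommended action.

Row maxima: Option 1=7.6, Option 2=3.8, Option 3=7.0, Option 4=8.2
Best best-case = 8.2 → Option 4.

Option 4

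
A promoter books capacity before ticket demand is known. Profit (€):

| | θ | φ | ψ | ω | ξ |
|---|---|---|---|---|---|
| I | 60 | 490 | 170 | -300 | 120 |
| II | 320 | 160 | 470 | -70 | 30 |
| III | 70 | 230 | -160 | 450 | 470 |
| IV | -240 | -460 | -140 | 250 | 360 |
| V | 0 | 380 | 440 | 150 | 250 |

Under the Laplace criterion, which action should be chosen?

Row averages: I=108, II=182, III=212, IV=-46, V=244
Highest average = 244 → V.

V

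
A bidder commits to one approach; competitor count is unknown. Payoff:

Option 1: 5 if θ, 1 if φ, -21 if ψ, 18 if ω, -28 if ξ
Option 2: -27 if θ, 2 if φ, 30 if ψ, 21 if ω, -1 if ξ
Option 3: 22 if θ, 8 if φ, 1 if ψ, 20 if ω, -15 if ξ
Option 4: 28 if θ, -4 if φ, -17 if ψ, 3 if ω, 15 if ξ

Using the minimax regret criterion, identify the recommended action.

Column bests: θ=28, φ=8, ψ=30, ω=21, ξ=15.
Option 1 regrets: 23, 7, 51, 3, 43 → max 51
Option 2 regrets: 55, 6, 0, 0, 16 → max 55
Option 3 regrets: 6, 0, 29, 1, 30 → max 30
Option 4 regrets: 0, 12, 47, 18, 0 → max 47
Smallest max regret = 30 → Option 3.

Option 3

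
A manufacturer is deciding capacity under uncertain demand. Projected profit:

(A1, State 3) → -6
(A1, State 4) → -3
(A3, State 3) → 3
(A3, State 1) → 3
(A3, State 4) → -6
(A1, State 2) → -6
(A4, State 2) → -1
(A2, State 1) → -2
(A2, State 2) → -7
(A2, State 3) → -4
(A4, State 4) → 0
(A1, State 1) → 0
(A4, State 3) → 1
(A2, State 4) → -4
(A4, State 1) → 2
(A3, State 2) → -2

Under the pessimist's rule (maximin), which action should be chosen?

A4

Row minima: A1=-6, A2=-7, A3=-6, A4=-1
Best worst-case = -1 → A4.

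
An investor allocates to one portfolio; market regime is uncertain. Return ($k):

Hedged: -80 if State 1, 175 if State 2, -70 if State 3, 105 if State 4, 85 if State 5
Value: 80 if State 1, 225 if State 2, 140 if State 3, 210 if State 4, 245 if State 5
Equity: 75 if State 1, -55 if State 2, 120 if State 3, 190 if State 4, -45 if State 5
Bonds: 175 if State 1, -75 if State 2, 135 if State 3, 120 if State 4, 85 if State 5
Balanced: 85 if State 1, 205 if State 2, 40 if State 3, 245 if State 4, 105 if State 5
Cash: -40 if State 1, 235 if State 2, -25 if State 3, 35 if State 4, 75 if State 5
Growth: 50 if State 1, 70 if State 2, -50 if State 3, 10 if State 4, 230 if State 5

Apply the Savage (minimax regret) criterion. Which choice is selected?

Column bests: State 1=175, State 2=235, State 3=140, State 4=245, State 5=245.
Hedged regrets: 255, 60, 210, 140, 160 → max 255
Value regrets: 95, 10, 0, 35, 0 → max 95
Equity regrets: 100, 290, 20, 55, 290 → max 290
Bonds regrets: 0, 310, 5, 125, 160 → max 310
Balanced regrets: 90, 30, 100, 0, 140 → max 140
Cash regrets: 215, 0, 165, 210, 170 → max 215
Growth regrets: 125, 165, 190, 235, 15 → max 235
Smallest max regret = 95 → Value.

Value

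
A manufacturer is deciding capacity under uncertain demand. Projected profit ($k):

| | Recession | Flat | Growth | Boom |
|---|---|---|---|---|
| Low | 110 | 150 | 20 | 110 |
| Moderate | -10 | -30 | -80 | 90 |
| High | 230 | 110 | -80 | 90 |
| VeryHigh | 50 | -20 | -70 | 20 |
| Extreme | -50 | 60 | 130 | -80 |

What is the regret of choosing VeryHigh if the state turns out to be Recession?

Best payoff under Recession is 230.
Regret = 230 − 50 = 180.

180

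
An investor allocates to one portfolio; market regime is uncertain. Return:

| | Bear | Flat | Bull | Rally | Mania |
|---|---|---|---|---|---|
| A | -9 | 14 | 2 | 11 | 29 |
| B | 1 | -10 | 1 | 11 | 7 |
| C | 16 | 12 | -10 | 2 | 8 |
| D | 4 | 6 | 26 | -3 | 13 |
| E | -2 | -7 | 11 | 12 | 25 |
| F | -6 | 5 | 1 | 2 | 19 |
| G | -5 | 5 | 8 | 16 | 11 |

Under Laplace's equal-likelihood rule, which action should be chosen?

A

Row averages: A=9.4, B=2, C=5.6, D=9.2, E=7.8, F=4.2, G=7
Highest average = 9.4 → A.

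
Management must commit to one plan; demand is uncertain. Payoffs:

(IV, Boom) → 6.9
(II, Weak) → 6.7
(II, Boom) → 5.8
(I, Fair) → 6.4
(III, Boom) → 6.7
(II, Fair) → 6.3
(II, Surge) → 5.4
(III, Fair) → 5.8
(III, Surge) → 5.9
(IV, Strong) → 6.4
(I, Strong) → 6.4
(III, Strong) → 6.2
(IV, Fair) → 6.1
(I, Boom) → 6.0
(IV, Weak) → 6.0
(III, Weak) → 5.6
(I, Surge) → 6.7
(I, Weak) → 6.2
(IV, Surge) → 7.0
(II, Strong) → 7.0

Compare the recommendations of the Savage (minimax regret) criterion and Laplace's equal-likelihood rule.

Column bests: Weak=6.7, Fair=6.4, Strong=7.0, Boom=6.9, Surge=7.0.
I regrets: 0.5, 0.0, 0.6, 0.9, 0.3 → max 0.9
II regrets: 0.0, 0.1, 0.0, 1.1, 1.6 → max 1.6
III regrets: 1.1, 0.6, 0.8, 0.2, 1.1 → max 1.1
IV regrets: 0.7, 0.3, 0.6, 0.0, 0.0 → max 0.7
Smallest max regret = 0.7 → IV.
Row averages: I=6.34, II=6.24, III=6.04, IV=6.48
Highest average = 6.48 → IV.

minimax regret → IV; laplace → IV (agree)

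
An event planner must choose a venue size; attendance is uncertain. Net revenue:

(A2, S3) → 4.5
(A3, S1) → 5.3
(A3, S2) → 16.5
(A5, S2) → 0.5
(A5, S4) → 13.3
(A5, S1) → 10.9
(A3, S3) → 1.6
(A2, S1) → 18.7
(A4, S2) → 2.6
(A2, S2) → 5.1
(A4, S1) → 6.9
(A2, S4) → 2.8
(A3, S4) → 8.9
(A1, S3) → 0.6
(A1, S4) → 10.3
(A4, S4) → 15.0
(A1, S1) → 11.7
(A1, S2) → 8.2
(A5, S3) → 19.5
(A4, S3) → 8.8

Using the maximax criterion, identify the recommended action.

Row maxima: A1=11.7, A2=18.7, A3=16.5, A4=15.0, A5=19.5
Best best-case = 19.5 → A5.

A5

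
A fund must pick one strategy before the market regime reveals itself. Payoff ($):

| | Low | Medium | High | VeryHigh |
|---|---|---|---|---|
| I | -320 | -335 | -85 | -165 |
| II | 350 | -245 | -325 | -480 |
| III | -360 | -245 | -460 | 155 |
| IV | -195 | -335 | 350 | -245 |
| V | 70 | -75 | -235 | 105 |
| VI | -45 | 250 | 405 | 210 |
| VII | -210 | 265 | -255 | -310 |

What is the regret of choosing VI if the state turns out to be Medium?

Best payoff under Medium is 265.
Regret = 265 − 250 = 15.

15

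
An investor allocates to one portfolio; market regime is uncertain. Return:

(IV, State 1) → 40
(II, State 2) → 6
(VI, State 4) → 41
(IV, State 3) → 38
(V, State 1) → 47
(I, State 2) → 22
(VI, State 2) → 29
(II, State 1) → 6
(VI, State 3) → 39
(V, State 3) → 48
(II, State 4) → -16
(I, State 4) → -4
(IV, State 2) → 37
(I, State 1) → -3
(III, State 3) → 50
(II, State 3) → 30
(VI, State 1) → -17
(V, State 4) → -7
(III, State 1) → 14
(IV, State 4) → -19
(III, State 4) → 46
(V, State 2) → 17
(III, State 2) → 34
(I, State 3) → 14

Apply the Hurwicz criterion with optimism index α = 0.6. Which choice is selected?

III

I: 0.6·22 + 0.4·(-4) = 11.6
II: 0.6·30 + 0.4·(-16) = 11.6
III: 0.6·50 + 0.4·14 = 35.6
IV: 0.6·40 + 0.4·(-19) = 16.4
V: 0.6·48 + 0.4·(-7) = 26
VI: 0.6·41 + 0.4·(-17) = 17.8
Highest Hurwicz score = 35.6 → III.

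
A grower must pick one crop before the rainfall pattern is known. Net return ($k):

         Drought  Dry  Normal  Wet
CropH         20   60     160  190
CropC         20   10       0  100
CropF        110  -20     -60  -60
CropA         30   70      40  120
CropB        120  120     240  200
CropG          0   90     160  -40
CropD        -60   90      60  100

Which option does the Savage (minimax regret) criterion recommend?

CropB

Column bests: Drought=120, Dry=120, Normal=240, Wet=200.
CropH regrets: 100, 60, 80, 10 → max 100
CropC regrets: 100, 110, 240, 100 → max 240
CropF regrets: 10, 140, 300, 260 → max 300
CropA regrets: 90, 50, 200, 80 → max 200
CropB regrets: 0, 0, 0, 0 → max 0
CropG regrets: 120, 30, 80, 240 → max 240
CropD regrets: 180, 30, 180, 100 → max 180
Smallest max regret = 0 → CropB.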